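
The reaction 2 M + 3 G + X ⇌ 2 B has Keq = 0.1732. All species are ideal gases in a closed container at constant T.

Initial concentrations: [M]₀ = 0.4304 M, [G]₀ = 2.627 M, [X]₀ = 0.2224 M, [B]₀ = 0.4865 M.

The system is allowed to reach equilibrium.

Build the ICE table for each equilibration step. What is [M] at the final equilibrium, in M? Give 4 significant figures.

Q₀ = 0.3169 vs Keq = 0.1732 ⇒ Q>K, reverse
Step 1:
                  M         G         X         B
  init       0.4304     2.627    0.2224    0.4865
  Δ          0.0481   0.07216   0.02405   -0.0481
  eq         0.4785     2.699    0.2465    0.4384
  solve Keq expr → x = -0.02405; check Q = 0.1732

[M]_eq = 0.4785 M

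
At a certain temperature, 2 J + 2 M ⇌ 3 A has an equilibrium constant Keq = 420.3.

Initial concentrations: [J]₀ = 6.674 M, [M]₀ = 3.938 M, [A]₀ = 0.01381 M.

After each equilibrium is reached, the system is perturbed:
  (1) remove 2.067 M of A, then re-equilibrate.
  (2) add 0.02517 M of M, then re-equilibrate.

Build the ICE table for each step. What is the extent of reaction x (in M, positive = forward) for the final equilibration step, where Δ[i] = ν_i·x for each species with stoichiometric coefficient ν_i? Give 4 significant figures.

Q₀ = 3.8129e-09 vs Keq = 420.3 ⇒ Q<K, forward
Step 1:
                    J           M           A
  Initial       6.674       3.938     0.01381
  Change        -3.72       -3.72       5.579
  Equil         2.954      0.2184       5.593
  solve Keq expr → x = 1.86; check Q = 420.3
Then remove 2.067 M of A.
Step 2:
                    J           M           A
  Initial       2.954      0.2184       3.526
  Change     -0.09816    -0.09816      0.1472
  Equil         2.856      0.1202       3.673
  solve Keq expr → x = 0.04908; check Q = 420.3
Then add 0.02517 M of M.
Step 3:
                    J           M           A
  Initial       2.856      0.1454       3.673
  Change     -0.02254    -0.02254     0.03381
  Equil         2.834      0.1229       3.707
  solve Keq expr → x = 0.01127; check Q = 420.3

x = 0.01127 M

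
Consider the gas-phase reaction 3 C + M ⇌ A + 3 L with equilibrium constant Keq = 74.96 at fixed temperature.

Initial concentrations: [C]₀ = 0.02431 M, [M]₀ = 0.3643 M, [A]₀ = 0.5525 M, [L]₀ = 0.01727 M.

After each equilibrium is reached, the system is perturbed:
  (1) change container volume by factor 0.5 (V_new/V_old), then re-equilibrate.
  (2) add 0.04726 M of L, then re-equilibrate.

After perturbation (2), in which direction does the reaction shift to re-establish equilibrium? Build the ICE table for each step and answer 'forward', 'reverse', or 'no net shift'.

Q₀ = 0.5437 vs Keq = 74.96 ⇒ Q<K, forward
Step 1:
                  C         M         A         L
  Initial   0.02431    0.3643    0.5525   0.01727
  Change   -0.01535 -0.005117  0.005117   0.01535
  Equil    0.008958    0.3592    0.5576   0.03262
  solve Keq expr → x = 0.005117; check Q = 74.96
Then change container volume by factor 0.5 (V_new/V_old).
Step 2:
                  C         M         A         L
  Initial   0.01792    0.7184     1.115   0.06524
  Change          0         0         0         0
  Equil     0.01792    0.7184     1.115   0.06524
  solve Keq expr → x = 0; check Q = 74.96
Then add 0.04726 M of L.
Step 3:
                  C         M         A         L
  Initial   0.01792    0.7184     1.115    0.1125
  Change    0.01013  0.003375 -0.003375  -0.01013
  Equil     0.02804    0.7217     1.112    0.1024
  solve Keq expr → x = -0.003375; check Q = 74.96

Direction: reverse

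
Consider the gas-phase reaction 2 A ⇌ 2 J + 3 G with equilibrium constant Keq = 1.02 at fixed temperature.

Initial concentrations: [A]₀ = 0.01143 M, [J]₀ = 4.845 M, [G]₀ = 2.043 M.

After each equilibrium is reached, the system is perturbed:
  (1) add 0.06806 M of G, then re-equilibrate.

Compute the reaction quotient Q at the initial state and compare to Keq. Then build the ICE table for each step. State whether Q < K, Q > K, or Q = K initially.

Q₀ = 1.5321e+06 vs Keq = 1.02 ⇒ Q>K, reverse
Step 1:
                    A           J           G
  init        0.01143       4.845       2.043
  Δ              1.07       -1.07      -1.605
  eq            1.082       3.775      0.4375
  solve Keq expr → x = -0.5352; check Q = 1.02
Then add 0.06806 M of G.
Step 2:
                    A           J           G
  init          1.082       3.775      0.5056
  Δ           0.03683    -0.03683    -0.05525
  eq            1.119       3.738      0.4504
  solve Keq expr → x = -0.01842; check Q = 1.02

Q₀ = 1.5321e+06; Q > K (proceeds reverse)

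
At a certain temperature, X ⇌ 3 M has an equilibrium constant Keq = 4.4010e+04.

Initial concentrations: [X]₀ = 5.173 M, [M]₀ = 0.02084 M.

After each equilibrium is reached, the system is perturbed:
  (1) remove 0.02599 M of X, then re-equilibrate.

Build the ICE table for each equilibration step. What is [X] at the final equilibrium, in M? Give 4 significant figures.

[X]_eq = 0.08013 M

Q₀ = 1.7496e-06 vs Keq = 4.4010e+04 ⇒ Q<K, forward
Step 1:
                  X         M
  init        5.173   0.02084
  Δ          -5.092     15.28
  eq        0.08132      15.3
  solve Keq expr → x = 5.092; check Q = 4.4010e+04
Then remove 0.02599 M of X.
Step 2:
                  X         M
  init      0.05533      15.3
  Δ         0.02481  -0.07443
  eq        0.08013     15.22
  solve Keq expr → x = -0.02481; check Q = 4.4010e+04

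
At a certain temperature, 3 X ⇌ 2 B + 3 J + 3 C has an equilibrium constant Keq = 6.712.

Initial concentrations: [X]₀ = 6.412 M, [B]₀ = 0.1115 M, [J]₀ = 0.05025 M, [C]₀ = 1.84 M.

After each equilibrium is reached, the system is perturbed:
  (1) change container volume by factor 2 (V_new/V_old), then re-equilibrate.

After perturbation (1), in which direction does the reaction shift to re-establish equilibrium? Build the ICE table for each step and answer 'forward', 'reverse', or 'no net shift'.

Direction: forward

Q₀ = 3.7276e-08 vs Keq = 6.712 ⇒ Q<K, forward
Step 1:
                   X          B          J          C
  Initial      6.412     0.1115    0.05025       1.84
  Change      -1.855      1.237      1.855      1.855
  Equil        4.557      1.348      1.906      3.695
  solve Keq expr → x = 0.6185; check Q = 6.712
Then change container volume by factor 2 (V_new/V_old).
Step 2:
                   X          B          J          C
  Initial      2.278     0.6742     0.9528      1.848
  Change     -0.4898     0.3265     0.4898     0.4898
  Equil        1.789      1.001      1.443      2.337
  solve Keq expr → x = 0.1633; check Q = 6.712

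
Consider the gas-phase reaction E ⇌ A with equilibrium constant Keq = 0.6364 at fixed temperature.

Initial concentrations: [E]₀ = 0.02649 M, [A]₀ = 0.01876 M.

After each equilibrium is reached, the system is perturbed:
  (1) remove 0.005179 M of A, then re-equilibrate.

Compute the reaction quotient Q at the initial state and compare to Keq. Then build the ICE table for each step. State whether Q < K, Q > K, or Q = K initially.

Q₀ = 0.7082 vs Keq = 0.6364 ⇒ Q>K, reverse
Step 1:
                   E          A
  Initial    0.02649    0.01876
  Change    0.001162  -0.001162
  Equil      0.02765     0.0176
  solve Keq expr → x = -0.001162; check Q = 0.6364
Then remove 0.005179 M of A.
Step 2:
                   E          A
  Initial    0.02765    0.01242
  Change   -0.003165   0.003165
  Equil      0.02449    0.01558
  solve Keq expr → x = 0.003165; check Q = 0.6364

Q₀ = 0.7082; Q > K (proceeds reverse)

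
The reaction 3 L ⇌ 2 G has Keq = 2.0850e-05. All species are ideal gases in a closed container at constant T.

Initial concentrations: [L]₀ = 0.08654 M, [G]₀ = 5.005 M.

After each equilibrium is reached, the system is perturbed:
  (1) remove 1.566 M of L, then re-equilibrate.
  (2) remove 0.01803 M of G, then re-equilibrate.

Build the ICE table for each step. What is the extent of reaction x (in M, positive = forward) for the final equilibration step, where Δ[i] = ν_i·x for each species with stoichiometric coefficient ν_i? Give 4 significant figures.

Q₀ = 3.8651e+04 vs Keq = 2.0850e-05 ⇒ Q>K, reverse
Step 1:
                   L          G
  Initial    0.08654      5.005
  Change       7.368     -4.912
  Equil        7.455    0.09294
  solve Keq expr → x = -2.456; check Q = 2.0850e-05
Then remove 1.566 M of L.
Step 2:
                   L          G
  Initial      5.889    0.09294
  Change     0.04052   -0.02701
  Equil        5.929    0.06592
  solve Keq expr → x = -0.01351; check Q = 2.0850e-05
Then remove 0.01803 M of G.
Step 3:
                   L          G
  Initial      5.929    0.04789
  Change    -0.02639    0.01759
  Equil        5.903    0.06548
  solve Keq expr → x = 0.008795; check Q = 2.0850e-05

x = 0.008795 M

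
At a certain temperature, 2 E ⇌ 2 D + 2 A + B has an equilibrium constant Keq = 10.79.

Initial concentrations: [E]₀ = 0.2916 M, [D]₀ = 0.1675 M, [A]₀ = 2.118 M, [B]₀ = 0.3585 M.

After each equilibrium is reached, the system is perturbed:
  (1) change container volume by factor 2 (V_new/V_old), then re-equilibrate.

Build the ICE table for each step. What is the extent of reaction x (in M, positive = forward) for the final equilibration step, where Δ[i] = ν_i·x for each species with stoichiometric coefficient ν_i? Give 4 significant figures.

x = 0.01891 M

Q₀ = 0.5306 vs Keq = 10.79 ⇒ Q<K, forward
Step 1:
                   E          D          A          B
  I           0.2916     0.1675      2.118     0.3585
  C          -0.1483     0.1483     0.1483    0.07415
  E           0.1433     0.3158      2.266     0.4326
  solve Keq expr → x = 0.07415; check Q = 10.79
Then change container volume by factor 2 (V_new/V_old).
Step 2:
                   E          D          A          B
  I          0.07165     0.1579      1.133     0.2163
  C         -0.03782    0.03782    0.03782    0.01891
  E          0.03384     0.1957      1.171     0.2352
  solve Keq expr → x = 0.01891; check Q = 10.79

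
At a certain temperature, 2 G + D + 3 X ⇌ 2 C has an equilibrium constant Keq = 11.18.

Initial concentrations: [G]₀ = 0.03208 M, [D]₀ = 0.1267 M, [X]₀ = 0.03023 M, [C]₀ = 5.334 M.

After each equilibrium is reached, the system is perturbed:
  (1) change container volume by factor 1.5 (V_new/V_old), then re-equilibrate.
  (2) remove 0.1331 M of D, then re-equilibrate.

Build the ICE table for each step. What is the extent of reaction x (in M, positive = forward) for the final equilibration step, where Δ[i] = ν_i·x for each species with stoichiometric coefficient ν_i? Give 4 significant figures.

Q₀ = 7.8985e+09 vs Keq = 11.18 ⇒ Q>K, reverse
Step 1:
                   G          D          X          C
  I          0.03208     0.1267    0.03023      5.334
  C           0.9439     0.4719      1.416    -0.9439
  E           0.9759     0.5986      1.446       4.39
  solve Keq expr → x = -0.4719; check Q = 11.18
Then change container volume by factor 1.5 (V_new/V_old).
Step 2:
                   G          D          X          C
  I           0.6506     0.3991      0.964      2.927
  C            0.188    0.09401      0.282     -0.188
  E           0.8386     0.4931      1.246      2.739
  solve Keq expr → x = -0.09401; check Q = 11.18
Then remove 0.1331 M of D.
Step 3:
                   G          D          X          C
  I           0.8386       0.36      1.246      2.739
  C          0.03959     0.0198    0.05939   -0.03959
  E           0.8782     0.3798      1.305      2.699
  solve Keq expr → x = -0.0198; check Q = 11.18

x = -0.0198 M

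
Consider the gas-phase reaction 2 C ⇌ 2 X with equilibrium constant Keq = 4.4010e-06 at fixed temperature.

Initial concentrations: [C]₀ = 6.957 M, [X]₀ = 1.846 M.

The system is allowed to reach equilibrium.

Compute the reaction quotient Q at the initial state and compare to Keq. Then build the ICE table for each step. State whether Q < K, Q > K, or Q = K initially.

Q₀ = 0.07041 vs Keq = 4.4010e-06 ⇒ Q>K, reverse
Step 1:
                  C         X
  I           6.957     1.846
  C           1.828    -1.828
  E           8.785   0.01843
  solve Keq expr → x = -0.9138; check Q = 4.4010e-06

Q₀ = 0.07041; Q > K (proceeds reverse)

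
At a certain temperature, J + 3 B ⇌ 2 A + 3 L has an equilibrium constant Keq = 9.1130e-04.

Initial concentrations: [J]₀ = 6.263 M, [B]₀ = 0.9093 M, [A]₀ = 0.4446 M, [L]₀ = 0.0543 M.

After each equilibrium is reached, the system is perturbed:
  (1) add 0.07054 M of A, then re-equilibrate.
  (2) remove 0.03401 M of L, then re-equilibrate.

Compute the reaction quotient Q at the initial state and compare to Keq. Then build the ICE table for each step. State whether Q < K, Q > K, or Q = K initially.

Q₀ = 6.7210e-06; Q < K (proceeds forward)

Q₀ = 6.7210e-06 vs Keq = 9.1130e-04 ⇒ Q<K, forward
Step 1:
                    J           B           A           L
  I             6.263      0.9093      0.4446      0.0543
  C          -0.04968      -0.149     0.09937       0.149
  E             6.213      0.7603       0.544      0.2033
  solve Keq expr → x = 0.04968; check Q = 9.1130e-04
Then add 0.07054 M of A.
Step 2:
                    J           B           A           L
  I             6.213      0.7603      0.6145      0.2033
  C           0.00381     0.01143   -0.007619    -0.01143
  E             6.217      0.7717      0.6069      0.1919
  solve Keq expr → x = -0.00381; check Q = 9.1130e-04
Then remove 0.03401 M of L.
Step 3:
                    J           B           A           L
  I             6.217      0.7717      0.6069      0.1579
  C         -0.008185    -0.02455     0.01637     0.02455
  E             6.209      0.7471      0.6233      0.1825
  solve Keq expr → x = 0.008185; check Q = 9.1130e-04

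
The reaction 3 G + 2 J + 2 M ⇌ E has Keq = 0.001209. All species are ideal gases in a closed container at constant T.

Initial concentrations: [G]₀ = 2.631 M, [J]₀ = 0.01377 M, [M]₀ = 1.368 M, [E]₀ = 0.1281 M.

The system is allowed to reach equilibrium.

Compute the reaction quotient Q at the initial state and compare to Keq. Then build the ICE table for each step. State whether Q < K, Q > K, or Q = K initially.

Q₀ = 19.82; Q > K (proceeds reverse)

Q₀ = 19.82 vs Keq = 0.001209 ⇒ Q>K, reverse
Step 1:
                   G          J          M          E
  init         2.631    0.01377      1.368     0.1281
  Δ           0.3673     0.2449     0.2449    -0.1224
  eq           2.998     0.2586      1.613    0.00567
  solve Keq expr → x = -0.1224; check Q = 0.001209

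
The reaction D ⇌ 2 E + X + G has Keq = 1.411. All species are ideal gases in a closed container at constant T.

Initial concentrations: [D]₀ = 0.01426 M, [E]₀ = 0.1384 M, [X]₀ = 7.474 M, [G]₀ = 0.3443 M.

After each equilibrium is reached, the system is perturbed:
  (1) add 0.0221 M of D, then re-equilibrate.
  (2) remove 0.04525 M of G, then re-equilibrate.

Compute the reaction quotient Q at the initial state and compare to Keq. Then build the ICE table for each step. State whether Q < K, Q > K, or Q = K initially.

Q₀ = 3.457; Q > K (proceeds reverse)

Q₀ = 3.457 vs Keq = 1.411 ⇒ Q>K, reverse
Step 1:
                  D         E         X         G
  Initial   0.01426    0.1384     7.474    0.3443
  Change    0.01028  -0.02055  -0.01028  -0.01028
  Equil     0.02454    0.1178     7.464     0.334
  solve Keq expr → x = -0.01028; check Q = 1.411
Then add 0.0221 M of D.
Step 2:
                  D         E         X         G
  Initial   0.04664    0.1178     7.464     0.334
  Change   -0.01095    0.0219   0.01095   0.01095
  Equil     0.03569    0.1397     7.475     0.345
  solve Keq expr → x = 0.01095; check Q = 1.411
Then remove 0.04525 M of G.
Step 3:
                  D         E         X         G
  Initial   0.03569    0.1397     7.475    0.2997
  Change  -0.002321  0.004641  0.002321  0.002321
  Equil     0.03337    0.1444     7.477     0.302
  solve Keq expr → x = 0.002321; check Q = 1.411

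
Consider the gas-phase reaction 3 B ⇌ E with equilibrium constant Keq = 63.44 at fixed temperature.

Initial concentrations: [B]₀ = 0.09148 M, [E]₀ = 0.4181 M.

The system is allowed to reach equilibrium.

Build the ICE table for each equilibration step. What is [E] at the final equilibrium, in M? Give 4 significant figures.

[E]_eq = 0.3877 M

Q₀ = 546.1 vs Keq = 63.44 ⇒ Q>K, reverse
Step 1:
                    B           E
  init        0.09148      0.4181
  Δ           0.09134    -0.03045
  eq           0.1828      0.3877
  solve Keq expr → x = -0.03045; check Q = 63.44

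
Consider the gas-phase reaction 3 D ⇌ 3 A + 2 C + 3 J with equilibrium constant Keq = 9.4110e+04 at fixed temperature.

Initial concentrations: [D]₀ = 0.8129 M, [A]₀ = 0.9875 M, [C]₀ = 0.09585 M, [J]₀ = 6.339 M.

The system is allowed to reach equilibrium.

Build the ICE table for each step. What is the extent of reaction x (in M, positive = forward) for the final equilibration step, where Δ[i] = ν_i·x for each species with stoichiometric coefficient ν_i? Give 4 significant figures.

x = 0.2162 M

Q₀ = 4.195 vs Keq = 9.4110e+04 ⇒ Q<K, forward
Step 1:
                   D          A          C          J
  Initial     0.8129     0.9875    0.09585      6.339
  Change     -0.6486     0.6486     0.4324     0.6486
  Equil       0.1643      1.636     0.5283      6.988
  solve Keq expr → x = 0.2162; check Q = 9.4110e+04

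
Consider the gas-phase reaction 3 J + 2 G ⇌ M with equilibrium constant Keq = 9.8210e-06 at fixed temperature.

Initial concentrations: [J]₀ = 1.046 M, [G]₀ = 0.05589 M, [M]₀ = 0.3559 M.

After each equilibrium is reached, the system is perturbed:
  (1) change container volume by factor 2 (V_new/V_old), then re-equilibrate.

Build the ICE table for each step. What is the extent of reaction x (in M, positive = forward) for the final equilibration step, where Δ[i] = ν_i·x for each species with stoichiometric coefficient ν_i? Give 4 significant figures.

Q₀ = 99.56 vs Keq = 9.8210e-06 ⇒ Q>K, reverse
Step 1:
                  J         G         M
  I           1.046   0.05589    0.3559
  C           1.068    0.7117   -0.3558
  E           2.114    0.7676 5.4630e-05
  solve Keq expr → x = -0.3558; check Q = 9.8210e-06
Then change container volume by factor 2 (V_new/V_old).
Step 2:
                  J         G         M
  I           1.057    0.3838 2.7315e-05
  C       7.6821e-05 5.1214e-05 -2.5607e-05
  E           1.057    0.3838 1.7080e-06
  solve Keq expr → x = -2.5607e-05; check Q = 9.8210e-06

x = -2.5607e-05 M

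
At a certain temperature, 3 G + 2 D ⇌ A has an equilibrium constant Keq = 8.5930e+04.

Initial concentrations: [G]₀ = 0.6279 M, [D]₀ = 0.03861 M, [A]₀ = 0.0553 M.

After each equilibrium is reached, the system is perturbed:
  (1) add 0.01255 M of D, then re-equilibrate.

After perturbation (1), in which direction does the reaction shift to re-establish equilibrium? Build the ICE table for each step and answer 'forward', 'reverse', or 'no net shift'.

Q₀ = 149.8 vs Keq = 8.5930e+04 ⇒ Q<K, forward
Step 1:
                   G          D          A
  Initial     0.6279    0.03861     0.0553
  Change    -0.05472   -0.03648    0.01824
  Equil       0.5732   0.002132    0.07354
  solve Keq expr → x = 0.01824; check Q = 8.5930e+04
Then add 0.01255 M of D.
Step 2:
                   G          D          A
  Initial     0.5732    0.01468    0.07354
  Change    -0.01853   -0.01235   0.006175
  Equil       0.5547   0.002332    0.07971
  solve Keq expr → x = 0.006175; check Q = 8.5930e+04

Direction: forward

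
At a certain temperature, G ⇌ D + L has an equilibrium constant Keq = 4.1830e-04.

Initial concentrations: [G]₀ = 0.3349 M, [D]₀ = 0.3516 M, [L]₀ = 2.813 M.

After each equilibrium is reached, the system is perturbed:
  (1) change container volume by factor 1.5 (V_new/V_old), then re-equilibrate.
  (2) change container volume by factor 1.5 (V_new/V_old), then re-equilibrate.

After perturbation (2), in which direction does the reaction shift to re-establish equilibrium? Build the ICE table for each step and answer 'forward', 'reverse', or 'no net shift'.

Q₀ = 2.953 vs Keq = 4.1830e-04 ⇒ Q>K, reverse
Step 1:
                  G         D         L
  Initial    0.3349    0.3516     2.813
  Change     0.3515   -0.3515   -0.3515
  Equil      0.6864 1.1664e-04     2.462
  solve Keq expr → x = -0.3515; check Q = 4.1830e-04
Then change container volume by factor 1.5 (V_new/V_old).
Step 2:
                  G         D         L
  Initial    0.4576 7.7761e-05     1.641
  Change  -3.8868e-05 3.8868e-05 3.8868e-05
  Equil      0.4576 1.1663e-04     1.641
  solve Keq expr → x = 3.8868e-05; check Q = 4.1830e-04
Then change container volume by factor 1.5 (V_new/V_old).
Step 3:
                  G         D         L
  Initial     0.305 7.7752e-05     1.094
  Change  -3.8857e-05 3.8857e-05 3.8857e-05
  Equil       0.305 1.1661e-04     1.094
  solve Keq expr → x = 3.8857e-05; check Q = 4.1830e-04

Direction: forward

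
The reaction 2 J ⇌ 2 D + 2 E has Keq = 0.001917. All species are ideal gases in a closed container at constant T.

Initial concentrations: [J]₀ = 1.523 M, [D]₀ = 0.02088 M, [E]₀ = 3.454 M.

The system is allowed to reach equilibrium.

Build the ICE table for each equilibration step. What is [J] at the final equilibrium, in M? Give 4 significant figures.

[J]_eq = 1.525 M

Q₀ = 0.002242 vs Keq = 0.001917 ⇒ Q>K, reverse
Step 1:
                    J           D           E
  I             1.523     0.02088       3.454
  C          0.001546   -0.001546   -0.001546
  E             1.525     0.01933       3.452
  solve Keq expr → x = -7.7296e-04; check Q = 0.001917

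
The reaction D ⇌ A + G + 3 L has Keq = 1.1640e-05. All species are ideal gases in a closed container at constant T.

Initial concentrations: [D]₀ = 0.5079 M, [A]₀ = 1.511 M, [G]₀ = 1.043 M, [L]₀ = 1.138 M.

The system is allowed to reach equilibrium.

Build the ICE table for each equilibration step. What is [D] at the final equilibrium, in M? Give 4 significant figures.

Q₀ = 4.573 vs Keq = 1.1640e-05 ⇒ Q>K, reverse
Step 1:
                    D           A           G           L
  Initial      0.5079       1.511       1.043       1.138
  Change       0.3714     -0.3714     -0.3714      -1.114
  Equil        0.8793        1.14      0.6716     0.02374
  solve Keq expr → x = -0.3714; check Q = 1.1640e-05

[D]_eq = 0.8793 M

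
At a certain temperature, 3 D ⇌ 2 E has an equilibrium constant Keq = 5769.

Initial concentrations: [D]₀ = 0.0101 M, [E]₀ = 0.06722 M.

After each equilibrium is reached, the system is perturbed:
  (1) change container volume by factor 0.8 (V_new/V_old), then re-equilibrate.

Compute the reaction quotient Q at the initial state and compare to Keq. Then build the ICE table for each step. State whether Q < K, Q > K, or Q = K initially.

Q₀ = 4386; Q < K (proceeds forward)

Q₀ = 4386 vs Keq = 5769 ⇒ Q<K, forward
Step 1:
                  D         E
  Initial    0.0101   0.06722
  Change  -8.3149e-04 5.5433e-04
  Equil    0.009269   0.06777
  solve Keq expr → x = 2.7716e-04; check Q = 5769
Then change container volume by factor 0.8 (V_new/V_old).
Step 2:
                  D         E
  Initial   0.01159   0.08472
  Change  -7.8617e-04 5.2411e-04
  Equil      0.0108   0.08524
  solve Keq expr → x = 2.6206e-04; check Q = 5769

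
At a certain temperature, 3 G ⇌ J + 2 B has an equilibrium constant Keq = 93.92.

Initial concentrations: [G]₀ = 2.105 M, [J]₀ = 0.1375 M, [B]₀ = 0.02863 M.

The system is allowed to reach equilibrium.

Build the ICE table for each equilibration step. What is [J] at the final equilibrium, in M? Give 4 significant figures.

[J]_eq = 0.7605 M

Q₀ = 1.2083e-05 vs Keq = 93.92 ⇒ Q<K, forward
Step 1:
                  G         J         B
  I           2.105    0.1375   0.02863
  C          -1.869     0.623     1.246
  E          0.2361    0.7605     1.275
  solve Keq expr → x = 0.623; check Q = 93.92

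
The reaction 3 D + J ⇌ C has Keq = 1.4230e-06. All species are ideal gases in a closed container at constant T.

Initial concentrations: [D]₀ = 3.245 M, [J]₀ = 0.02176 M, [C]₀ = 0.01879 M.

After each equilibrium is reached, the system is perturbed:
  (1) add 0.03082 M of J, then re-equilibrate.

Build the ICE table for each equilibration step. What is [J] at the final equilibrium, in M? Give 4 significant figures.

Q₀ = 0.02527 vs Keq = 1.4230e-06 ⇒ Q>K, reverse
Step 1:
                    D           J           C
  Initial       3.245     0.02176     0.01879
  Change      0.05636     0.01879    -0.01879
  Equil         3.301     0.04055  2.0761e-06
  solve Keq expr → x = -0.01879; check Q = 1.4230e-06
Then add 0.03082 M of J.
Step 2:
                    D           J           C
  Initial       3.301     0.07137  2.0761e-06
  Change  -4.7338e-06 -1.5779e-06  1.5779e-06
  Equil         3.301     0.07137  3.6541e-06
  solve Keq expr → x = 1.5779e-06; check Q = 1.4230e-06

[J]_eq = 0.07137 M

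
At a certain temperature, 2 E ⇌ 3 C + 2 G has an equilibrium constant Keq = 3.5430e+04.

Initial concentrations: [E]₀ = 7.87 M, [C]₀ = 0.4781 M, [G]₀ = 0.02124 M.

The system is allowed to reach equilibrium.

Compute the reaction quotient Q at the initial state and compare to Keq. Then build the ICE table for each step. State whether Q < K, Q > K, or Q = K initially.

Q₀ = 7.9600e-07 vs Keq = 3.5430e+04 ⇒ Q<K, forward
Step 1:
                   E          C          G
  I             7.87     0.4781    0.02124
  C           -6.665      9.998      6.665
  E            1.205      10.48      6.687
  solve Keq expr → x = 3.333; check Q = 3.5430e+04

Q₀ = 7.9600e-07; Q < K (proceeds forward)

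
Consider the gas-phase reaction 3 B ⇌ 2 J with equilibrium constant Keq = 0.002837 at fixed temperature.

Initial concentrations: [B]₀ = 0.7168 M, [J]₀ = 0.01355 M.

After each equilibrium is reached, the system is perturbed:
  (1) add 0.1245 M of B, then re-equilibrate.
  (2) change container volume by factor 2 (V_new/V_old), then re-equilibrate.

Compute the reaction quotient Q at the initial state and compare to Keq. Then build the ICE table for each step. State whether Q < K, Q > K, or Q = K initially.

Q₀ = 4.9852e-04 vs Keq = 0.002837 ⇒ Q<K, forward
Step 1:
                    B           J
  Initial      0.7168     0.01355
  Change     -0.02559     0.01706
  Equil        0.6912     0.03061
  solve Keq expr → x = 0.008529; check Q = 0.002837
Then add 0.1245 M of B.
Step 2:
                    B           J
  Initial      0.8157     0.03061
  Change     -0.01169    0.007791
  Equil         0.804      0.0384
  solve Keq expr → x = 0.003896; check Q = 0.002837
Then change container volume by factor 2 (V_new/V_old).
Step 3:
                    B           J
  Initial       0.402      0.0192
  Change     0.007837   -0.005225
  Equil        0.4098     0.01398
  solve Keq expr → x = -0.002612; check Q = 0.002837

Q₀ = 4.9852e-04; Q < K (proceeds forward)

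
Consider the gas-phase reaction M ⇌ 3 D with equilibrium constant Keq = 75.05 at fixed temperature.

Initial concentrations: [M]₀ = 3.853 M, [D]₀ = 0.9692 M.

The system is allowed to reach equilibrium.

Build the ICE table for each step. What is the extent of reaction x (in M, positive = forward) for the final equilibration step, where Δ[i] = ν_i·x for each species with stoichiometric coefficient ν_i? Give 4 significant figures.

Q₀ = 0.2363 vs Keq = 75.05 ⇒ Q<K, forward
Step 1:
                   M          D
  I            3.853     0.9692
  C           -1.537      4.611
  E            2.316      5.581
  solve Keq expr → x = 1.537; check Q = 75.05

x = 1.537 M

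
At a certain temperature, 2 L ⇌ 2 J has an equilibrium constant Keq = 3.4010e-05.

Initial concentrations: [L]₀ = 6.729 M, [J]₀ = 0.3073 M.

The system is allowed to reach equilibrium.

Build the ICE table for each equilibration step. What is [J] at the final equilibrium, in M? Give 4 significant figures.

Q₀ = 0.002086 vs Keq = 3.4010e-05 ⇒ Q>K, reverse
Step 1:
                   L          J
  I            6.729     0.3073
  C           0.2665    -0.2665
  E            6.996     0.0408
  solve Keq expr → x = -0.1333; check Q = 3.4010e-05

[J]_eq = 0.0408 M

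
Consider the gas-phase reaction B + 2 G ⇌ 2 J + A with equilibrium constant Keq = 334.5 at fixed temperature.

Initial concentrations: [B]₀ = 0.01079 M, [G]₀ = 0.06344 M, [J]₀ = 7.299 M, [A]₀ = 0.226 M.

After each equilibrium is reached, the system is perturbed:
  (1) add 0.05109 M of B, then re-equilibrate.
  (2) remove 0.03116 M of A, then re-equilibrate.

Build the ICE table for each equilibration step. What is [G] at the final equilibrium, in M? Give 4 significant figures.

Q₀ = 2.7726e+05 vs Keq = 334.5 ⇒ Q>K, reverse
Step 1:
                  B         G         J         A
  I         0.01079   0.06344     7.299     0.226
  C          0.1288    0.2577   -0.2577   -0.1288
  E          0.1396    0.3211     7.041   0.09715
  solve Keq expr → x = -0.1288; check Q = 334.5
Then add 0.05109 M of B.
Step 2:
                  B         G         J         A
  I          0.1907    0.3211     7.041   0.09715
  C        -0.01089  -0.02179   0.02179   0.01089
  E          0.1798    0.2993     7.063     0.108
  solve Keq expr → x = 0.01089; check Q = 334.5
Then remove 0.03116 M of A.
Step 3:
                  B         G         J         A
  I          0.1798    0.2993     7.063   0.07689
  C        -0.01052  -0.02104   0.02104   0.01052
  E          0.1693    0.2783     7.084   0.08741
  solve Keq expr → x = 0.01052; check Q = 334.5

[G]_eq = 0.2783 M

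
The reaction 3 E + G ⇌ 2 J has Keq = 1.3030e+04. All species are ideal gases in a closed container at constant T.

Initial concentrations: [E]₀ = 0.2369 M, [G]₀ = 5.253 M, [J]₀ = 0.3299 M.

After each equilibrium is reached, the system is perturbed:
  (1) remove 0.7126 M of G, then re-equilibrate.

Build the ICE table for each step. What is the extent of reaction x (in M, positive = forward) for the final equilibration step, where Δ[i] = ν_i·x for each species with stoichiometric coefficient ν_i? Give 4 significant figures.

Q₀ = 1.558 vs Keq = 1.3030e+04 ⇒ Q<K, forward
Step 1:
                  E         G         J
  Initial    0.2369     5.253    0.3299
  Change    -0.2219  -0.07396    0.1479
  Equil     0.01501     5.179    0.4778
  solve Keq expr → x = 0.07396; check Q = 1.3030e+04
Then remove 0.7126 M of G.
Step 2:
                  E         G         J
  Initial   0.01501     4.466    0.4778
  Change  7.4806e-04 2.4935e-04 -4.9871e-04
  Equil     0.01576     4.467    0.4773
  solve Keq expr → x = -2.4935e-04; check Q = 1.3030e+04

x = -2.4935e-04 M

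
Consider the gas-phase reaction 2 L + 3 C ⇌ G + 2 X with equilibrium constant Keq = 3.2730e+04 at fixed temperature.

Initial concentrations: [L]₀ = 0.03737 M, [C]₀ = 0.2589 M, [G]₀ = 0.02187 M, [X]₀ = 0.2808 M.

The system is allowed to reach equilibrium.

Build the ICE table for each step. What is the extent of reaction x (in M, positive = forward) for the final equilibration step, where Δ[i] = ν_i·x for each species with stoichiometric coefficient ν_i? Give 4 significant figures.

Q₀ = 71.15 vs Keq = 3.2730e+04 ⇒ Q<K, forward
Step 1:
                  L         C         G         X
  init      0.03737    0.2589   0.02187    0.2808
  Δ        -0.03377  -0.05065   0.01688   0.03377
  eq       0.003602    0.2082   0.03875    0.3146
  solve Keq expr → x = 0.01688; check Q = 3.2730e+04

x = 0.01688 M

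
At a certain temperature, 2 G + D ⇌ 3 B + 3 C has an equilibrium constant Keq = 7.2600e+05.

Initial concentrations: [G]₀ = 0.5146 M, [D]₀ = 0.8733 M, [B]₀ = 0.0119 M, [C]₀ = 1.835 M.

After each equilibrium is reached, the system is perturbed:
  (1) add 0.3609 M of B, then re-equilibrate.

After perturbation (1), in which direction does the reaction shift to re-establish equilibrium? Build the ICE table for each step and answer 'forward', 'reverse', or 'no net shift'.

Direction: reverse

Q₀ = 4.5024e-05 vs Keq = 7.2600e+05 ⇒ Q<K, forward
Step 1:
                    G           D           B           C
  I            0.5146      0.8733      0.0119       1.835
  C           -0.5103     -0.2552      0.7655      0.7655
  E           0.00429      0.6181      0.7774         2.6
  solve Keq expr → x = 0.2552; check Q = 7.2600e+05
Then add 0.3609 M of B.
Step 2:
                    G           D           B           C
  I           0.00429      0.6181       1.138         2.6
  C          0.003232    0.001616   -0.004848   -0.004848
  E          0.007523      0.6198       1.133       2.596
  solve Keq expr → x = -0.001616; check Q = 7.2600e+05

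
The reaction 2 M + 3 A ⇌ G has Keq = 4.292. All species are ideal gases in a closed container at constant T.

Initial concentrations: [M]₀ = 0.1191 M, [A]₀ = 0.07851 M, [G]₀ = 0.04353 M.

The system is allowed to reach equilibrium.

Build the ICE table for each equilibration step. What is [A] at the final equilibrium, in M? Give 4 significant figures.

[A]_eq = 0.2046 M

Q₀ = 6341 vs Keq = 4.292 ⇒ Q>K, reverse
Step 1:
                  M         A         G
  init       0.1191   0.07851   0.04353
  Δ         0.08403     0.126  -0.04201
  eq         0.2031    0.2046  0.001516
  solve Keq expr → x = -0.04201; check Q = 4.292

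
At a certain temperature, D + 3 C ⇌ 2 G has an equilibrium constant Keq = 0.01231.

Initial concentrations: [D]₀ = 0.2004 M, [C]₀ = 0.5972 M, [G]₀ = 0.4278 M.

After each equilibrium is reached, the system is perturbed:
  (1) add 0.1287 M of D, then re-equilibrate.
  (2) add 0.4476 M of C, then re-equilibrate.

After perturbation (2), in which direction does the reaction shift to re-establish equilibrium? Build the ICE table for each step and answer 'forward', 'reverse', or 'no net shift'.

Direction: forward

Q₀ = 4.288 vs Keq = 0.01231 ⇒ Q>K, reverse
Step 1:
                  D         C         G
  Initial    0.2004    0.5972    0.4278
  Change     0.1738    0.5213   -0.3475
  Equil      0.3742     1.118   0.08028
  solve Keq expr → x = -0.1738; check Q = 0.01231
Then add 0.1287 M of D.
Step 2:
                  D         C         G
  Initial    0.5029     1.118   0.08028
  Change   -0.00519  -0.01557   0.01038
  Equil      0.4977     1.103   0.09066
  solve Keq expr → x = 0.00519; check Q = 0.01231
Then add 0.4476 M of C.
Step 3:
                  D         C         G
  Initial    0.4977     1.551   0.09066
  Change   -0.02346  -0.07038   0.04692
  Equil      0.4742      1.48    0.1376
  solve Keq expr → x = 0.02346; check Q = 0.01231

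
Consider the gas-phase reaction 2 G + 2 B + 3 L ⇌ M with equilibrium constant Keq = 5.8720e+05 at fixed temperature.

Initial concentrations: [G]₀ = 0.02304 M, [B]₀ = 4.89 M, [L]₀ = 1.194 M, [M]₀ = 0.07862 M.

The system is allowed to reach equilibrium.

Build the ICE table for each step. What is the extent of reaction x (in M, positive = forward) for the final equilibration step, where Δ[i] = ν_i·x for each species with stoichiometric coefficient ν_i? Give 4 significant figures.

Q₀ = 3.639 vs Keq = 5.8720e+05 ⇒ Q<K, forward
Step 1:
                   G          B          L          M
  Initial    0.02304       4.89      1.194    0.07862
  Change    -0.02298   -0.02298   -0.03446    0.01149
  Equil   6.4461e-05      4.867       1.16    0.09011
  solve Keq expr → x = 0.01149; check Q = 5.8720e+05

x = 0.01149 M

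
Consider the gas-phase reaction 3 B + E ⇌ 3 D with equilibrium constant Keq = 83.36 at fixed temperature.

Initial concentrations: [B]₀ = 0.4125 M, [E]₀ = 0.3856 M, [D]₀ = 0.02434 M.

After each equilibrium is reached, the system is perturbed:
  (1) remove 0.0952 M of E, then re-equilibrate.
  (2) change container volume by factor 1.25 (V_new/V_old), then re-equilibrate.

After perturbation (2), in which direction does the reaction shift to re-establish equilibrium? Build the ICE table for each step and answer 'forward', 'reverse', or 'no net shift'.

Q₀ = 5.3279e-04 vs Keq = 83.36 ⇒ Q<K, forward
Step 1:
                    B           E           D
  init         0.4125      0.3856     0.02434
  Δ           -0.2998    -0.09994      0.2998
  eq           0.1127      0.2857      0.3242
  solve Keq expr → x = 0.09994; check Q = 83.36
Then remove 0.0952 M of E.
Step 2:
                    B           E           D
  init         0.1127      0.1905      0.3242
  Δ           0.01109    0.003697    -0.01109
  eq           0.1238      0.1942      0.3131
  solve Keq expr → x = -0.003697; check Q = 83.36
Then change container volume by factor 1.25 (V_new/V_old).
Step 3:
                    B           E           D
  init        0.09901      0.1553      0.2505
  Δ          0.005097    0.001699   -0.005097
  eq           0.1041       0.157      0.2454
  solve Keq expr → x = -0.001699; check Q = 83.36

Direction: reverse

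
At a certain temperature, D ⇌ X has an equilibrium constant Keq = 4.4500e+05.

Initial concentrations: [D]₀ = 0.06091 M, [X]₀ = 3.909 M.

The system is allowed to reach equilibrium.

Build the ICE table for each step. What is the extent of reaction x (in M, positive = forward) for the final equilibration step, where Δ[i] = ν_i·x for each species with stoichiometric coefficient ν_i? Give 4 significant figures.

x = 0.0609 M

Q₀ = 64.18 vs Keq = 4.4500e+05 ⇒ Q<K, forward
Step 1:
                    D           X
  Initial     0.06091       3.909
  Change      -0.0609      0.0609
  Equil    8.9211e-06        3.97
  solve Keq expr → x = 0.0609; check Q = 4.4500e+05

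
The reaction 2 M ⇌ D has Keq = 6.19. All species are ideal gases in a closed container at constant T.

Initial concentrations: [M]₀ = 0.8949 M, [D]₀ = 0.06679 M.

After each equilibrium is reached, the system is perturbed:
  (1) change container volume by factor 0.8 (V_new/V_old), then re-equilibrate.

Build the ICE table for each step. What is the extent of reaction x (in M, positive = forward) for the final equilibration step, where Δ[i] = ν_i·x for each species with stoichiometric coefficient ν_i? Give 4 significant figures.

x = 0.01447 M

Q₀ = 0.0834 vs Keq = 6.19 ⇒ Q<K, forward
Step 1:
                    M           D
  Initial      0.8949     0.06679
  Change      -0.6442      0.3221
  Equil        0.2507      0.3889
  solve Keq expr → x = 0.3221; check Q = 6.19
Then change container volume by factor 0.8 (V_new/V_old).
Step 2:
                    M           D
  Initial      0.3133      0.4861
  Change     -0.02894     0.01447
  Equil        0.2844      0.5006
  solve Keq expr → x = 0.01447; check Q = 6.19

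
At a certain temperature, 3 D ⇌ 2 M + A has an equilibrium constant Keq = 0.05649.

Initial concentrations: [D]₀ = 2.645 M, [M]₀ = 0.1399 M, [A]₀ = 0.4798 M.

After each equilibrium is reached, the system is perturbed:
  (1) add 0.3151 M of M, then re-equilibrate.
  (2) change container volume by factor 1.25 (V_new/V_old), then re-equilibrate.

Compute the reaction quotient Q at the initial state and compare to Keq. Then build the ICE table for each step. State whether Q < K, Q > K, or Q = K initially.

Q₀ = 5.0748e-04 vs Keq = 0.05649 ⇒ Q<K, forward
Step 1:
                  D         M         A
  init        2.645    0.1399    0.4798
  Δ         -0.8117    0.5412    0.2706
  eq          1.833    0.6811    0.7504
  solve Keq expr → x = 0.2706; check Q = 0.05649
Then add 0.3151 M of M.
Step 2:
                  D         M         A
  init        1.833    0.9962    0.7504
  Δ          0.2198   -0.1465  -0.07325
  eq          2.053    0.8497    0.6771
  solve Keq expr → x = -0.07325; check Q = 0.05649
Then change container volume by factor 1.25 (V_new/V_old).
Step 3:
                  D         M         A
  init        1.642    0.6797    0.5417
  Δ               0         0         0
  eq          1.642    0.6797    0.5417
  solve Keq expr → x = 0; check Q = 0.05649

Q₀ = 5.0748e-04; Q < K (proceeds forward)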